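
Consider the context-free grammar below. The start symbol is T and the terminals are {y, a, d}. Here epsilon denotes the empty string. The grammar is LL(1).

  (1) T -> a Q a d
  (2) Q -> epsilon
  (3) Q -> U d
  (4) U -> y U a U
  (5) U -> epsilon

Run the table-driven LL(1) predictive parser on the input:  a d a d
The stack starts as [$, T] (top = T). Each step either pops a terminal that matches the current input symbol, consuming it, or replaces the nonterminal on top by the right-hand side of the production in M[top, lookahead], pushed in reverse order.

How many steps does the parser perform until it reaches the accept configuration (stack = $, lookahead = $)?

step 1: stack=$ T  input=a d a d $  — expand T -> a Q a d
step 2: stack=$ d a Q a  input=a d a d $  — match a
step 3: stack=$ d a Q  input=d a d $  — expand Q -> U d
step 4: stack=$ d a d U  input=d a d $  — expand U -> epsilon
step 5: stack=$ d a d  input=d a d $  — match d
step 6: stack=$ d a  input=a d $  — match a
step 7: stack=$ d  input=d $  — match d
Accept reached after 7 steps.

7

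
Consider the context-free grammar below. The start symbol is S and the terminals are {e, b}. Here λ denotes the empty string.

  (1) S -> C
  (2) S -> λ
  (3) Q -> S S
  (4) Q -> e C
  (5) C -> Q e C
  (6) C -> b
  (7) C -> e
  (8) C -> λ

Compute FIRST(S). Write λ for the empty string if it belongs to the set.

{λ, b, e}

FIRST(S): from S->C we get {λ, b, e}; from S->λ we get {λ}. So FIRST(S) = {λ, b, e}.
FIRST(Q): from Q->S S we get {λ, b, e}; from Q->e C we get {e}. So FIRST(Q) = {λ, b, e}.
FIRST(C): from C->Q e C we get {b, e}; from C->b we get {b}; from C->e we get {e}; from C->λ we get {λ}. So FIRST(C) = {λ, b, e}.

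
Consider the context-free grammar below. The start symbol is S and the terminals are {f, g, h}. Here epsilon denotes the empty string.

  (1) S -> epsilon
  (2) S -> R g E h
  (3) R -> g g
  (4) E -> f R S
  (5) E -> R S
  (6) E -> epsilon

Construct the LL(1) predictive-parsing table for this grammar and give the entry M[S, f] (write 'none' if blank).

FIRST(R) = {g}
FIRST(S) = {epsilon, g}  (via R g E h)
FIRST(E) = {epsilon, f, g}  (via R S)
FOLLOW(S) includes $ since S is the start symbol.
FOLLOW(E): in S->R g E h, E is followed by h with FIRST {h}. Thus FOLLOW(E) = {h}.
FOLLOW(S): in E->f R S, the suffix after S is empty, so FOLLOW(S) ⊇ FOLLOW(E) = {h}; in E->R S, the suffix after S is empty, so FOLLOW(S) ⊇ FOLLOW(E) = {h}. Thus FOLLOW(S) = {$, h}.
For S -> epsilon: FIRST(epsilon) = {epsilon}, so it goes in M[S, t] for t ∈ {}; since epsilon ∈ FIRST, also for every t ∈ FOLLOW(S) = {$, h}.
For S -> R g E h: FIRST(R g E h) = {g}, so it goes in M[S, t] for t ∈ {g}.
None of these place a production in M[S, f].

none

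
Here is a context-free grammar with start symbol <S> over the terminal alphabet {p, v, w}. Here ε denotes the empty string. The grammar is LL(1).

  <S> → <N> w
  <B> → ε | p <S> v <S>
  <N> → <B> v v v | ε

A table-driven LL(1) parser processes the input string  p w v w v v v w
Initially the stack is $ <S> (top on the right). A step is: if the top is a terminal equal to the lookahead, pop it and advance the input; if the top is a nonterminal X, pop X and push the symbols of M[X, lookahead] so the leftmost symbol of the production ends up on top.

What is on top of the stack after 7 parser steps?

v

     Stack                  Input              Action
  1  $ <S>                  p w v w v v v w $  expand <S> → <N> w
  2  $ w <N>                p w v w v v v w $  expand <N> → <B> v v v
  3  $ w v v v <B>          p w v w v v v w $  expand <B> → p <S> v <S>
  4  $ w v v v <S> v <S> p  p w v w v v v w $  match p
  5  $ w v v v <S> v <S>    w v w v v v w $    expand <S> → <N> w
  6  $ w v v v <S> v w <N>  w v w v v v w $    expand <N> → ε
  7  $ w v v v <S> v w      w v w v v v w $    match w
Stack after step 7: $ w v v v <S> v (top = v).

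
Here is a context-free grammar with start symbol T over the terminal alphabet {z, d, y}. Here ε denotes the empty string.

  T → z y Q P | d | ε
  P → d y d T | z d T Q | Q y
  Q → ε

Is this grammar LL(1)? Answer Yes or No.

FIRST(T) = {ε, d, z}
FIRST(P) = {d, y, z}
FIRST(Q) = {ε}
FOLLOW(T) = {$}
FOLLOW(P) = {$}
FOLLOW(Q) = {$, d, y, z}
Each cell of M receives at most one production.

Yes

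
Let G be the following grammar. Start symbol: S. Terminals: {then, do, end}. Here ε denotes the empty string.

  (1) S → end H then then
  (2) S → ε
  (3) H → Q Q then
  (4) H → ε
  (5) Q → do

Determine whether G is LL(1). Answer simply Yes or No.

FIRST(S) = {ε, end}
FIRST(H) = {ε, do}
FIRST(Q) = {do}
FOLLOW(S) = {$}
FOLLOW(H) = {then}
FOLLOW(Q) = {do, then}
Each cell of M receives at most one production.

Yes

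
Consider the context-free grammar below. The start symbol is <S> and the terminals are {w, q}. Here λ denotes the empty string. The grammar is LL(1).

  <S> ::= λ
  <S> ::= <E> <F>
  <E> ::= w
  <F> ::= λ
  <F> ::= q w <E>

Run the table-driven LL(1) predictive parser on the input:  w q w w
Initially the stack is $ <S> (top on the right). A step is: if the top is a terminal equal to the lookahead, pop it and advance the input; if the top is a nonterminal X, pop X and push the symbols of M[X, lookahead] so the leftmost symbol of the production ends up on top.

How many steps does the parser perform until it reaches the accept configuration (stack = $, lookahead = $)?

8

     Stack      Input      Action
  1  $ <S>      w q w w $  expand <S> ::= <E> <F>
  2  $ <F> <E>  w q w w $  expand <E> ::= w
  3  $ <F> w    w q w w $  match w
  4  $ <F>      q w w $    expand <F> ::= q w <E>
  5  $ <E> w q  q w w $    match q
  6  $ <E> w    w w $      match w
  7  $ <E>      w $        expand <E> ::= w
  8  $ w        w $        match w
Accept reached after 8 steps.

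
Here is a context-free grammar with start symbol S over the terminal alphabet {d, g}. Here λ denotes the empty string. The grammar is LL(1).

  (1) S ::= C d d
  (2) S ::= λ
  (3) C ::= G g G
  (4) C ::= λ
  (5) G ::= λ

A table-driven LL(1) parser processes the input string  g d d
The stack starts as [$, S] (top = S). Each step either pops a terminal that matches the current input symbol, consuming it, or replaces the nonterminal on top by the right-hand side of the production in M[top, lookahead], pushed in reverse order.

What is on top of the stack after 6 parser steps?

step 1: stack=$ S  input=g d d $  — expand S ::= C d d
step 2: stack=$ d d C  input=g d d $  — expand C ::= G g G
step 3: stack=$ d d G g G  input=g d d $  — expand G ::= λ
step 4: stack=$ d d G g  input=g d d $  — match g
step 5: stack=$ d d G  input=d d $  — expand G ::= λ
step 6: stack=$ d d  input=d d $  — match d
Stack after step 6: $ d (top = d).

d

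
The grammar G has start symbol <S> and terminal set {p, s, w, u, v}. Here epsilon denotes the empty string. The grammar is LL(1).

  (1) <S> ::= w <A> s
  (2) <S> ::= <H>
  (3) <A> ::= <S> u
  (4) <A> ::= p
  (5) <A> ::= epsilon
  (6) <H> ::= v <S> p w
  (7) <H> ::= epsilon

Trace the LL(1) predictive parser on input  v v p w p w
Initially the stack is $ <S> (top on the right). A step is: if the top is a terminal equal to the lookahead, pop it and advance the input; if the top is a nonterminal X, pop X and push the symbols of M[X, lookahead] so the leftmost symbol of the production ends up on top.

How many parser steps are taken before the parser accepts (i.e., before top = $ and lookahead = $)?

step 1: stack=$ <S>  input=v v p w p w $  — expand <S> ::= <H>
step 2: stack=$ <H>  input=v v p w p w $  — expand <H> ::= v <S> p w
step 3: stack=$ w p <S> v  input=v v p w p w $  — match v
step 4: stack=$ w p <S>  input=v p w p w $  — expand <S> ::= <H>
step 5: stack=$ w p <H>  input=v p w p w $  — expand <H> ::= v <S> p w
step 6: stack=$ w p w p <S> v  input=v p w p w $  — match v
step 7: stack=$ w p w p <S>  input=p w p w $  — expand <S> ::= <H>
step 8: stack=$ w p w p <H>  input=p w p w $  — expand <H> ::= epsilon
step 9: stack=$ w p w p  input=p w p w $  — match p
step 10: stack=$ w p w  input=w p w $  — match w
step 11: stack=$ w p  input=p w $  — match p
step 12: stack=$ w  input=w $  — match w
Accept reached after 12 steps.

12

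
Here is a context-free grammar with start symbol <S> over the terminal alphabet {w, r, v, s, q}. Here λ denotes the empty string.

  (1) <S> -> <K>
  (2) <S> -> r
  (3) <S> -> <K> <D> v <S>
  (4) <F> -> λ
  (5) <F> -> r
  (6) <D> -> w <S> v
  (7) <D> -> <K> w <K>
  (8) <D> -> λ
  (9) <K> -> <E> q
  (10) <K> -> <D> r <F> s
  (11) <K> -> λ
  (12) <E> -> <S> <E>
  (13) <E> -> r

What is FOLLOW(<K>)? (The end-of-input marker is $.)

{$, r, v, w}

FIRST(<F>): from <F>->λ we get {λ}; from <F>->r we get {r}. So FIRST(<F>) = {λ, r}.
FIRST(<S>): from <S>-><K> we get {λ, r, v, w}; from <S>->r we get {r}; from <S>-><K> <D> v <S> we get {r, v, w}. So FIRST(<S>) = {λ, r, v, w}.
FIRST(<E>): from <E>-><S> <E> we get {r, v, w}; from <E>->r we get {r}. So FIRST(<E>) = {r, v, w}.
FIRST(<D>): from <D>->w <S> v we get {w}; from <D>-><K> w <K> we get {r, v, w}; from <D>->λ we get {λ}. So FIRST(<D>) = {λ, r, v, w}.
FIRST(<K>): from <K>-><E> q we get {r, v, w}; from <K>-><D> r <F> s we get {r, v, w}; from <K>->λ we get {λ}. So FIRST(<K>) = {λ, r, v, w}.
FOLLOW(<S>) includes $ since <S> is the start symbol.
FOLLOW(<S>): in <S>-><K> <D> v <S>, the suffix after <S> is empty (adds nothing new); in <D>->w <S> v, <S> is followed by v with FIRST {v}; in <E>-><S> <E>, <S> is followed by <E> with FIRST {r, v, w}. Thus FOLLOW(<S>) = {$, r, v, w}.
FOLLOW(<F>): in <K>-><D> r <F> s, <F> is followed by s with FIRST {s}. Thus FOLLOW(<F>) = {s}.
FOLLOW(<D>): in <S>-><K> <D> v <S>, <D> is followed by v <S> with FIRST {v}; in <K>-><D> r <F> s, <D> is followed by r <F> s with FIRST {r}. Thus FOLLOW(<D>) = {r, v}.
FOLLOW(<K>): in <S>-><K>, the suffix after <K> is empty, so FOLLOW(<K>) ⊇ FOLLOW(<S>) = {$, r, v, w}; in <S>-><K> <D> v <S>, <K> is followed by <D> v <S> with FIRST {r, v, w}; in <D>-><K> w <K> (occurrence 1), <K> is followed by w <K> with FIRST {w}; in <D>-><K> w <K> (occurrence 2), the suffix after <K> is empty, so FOLLOW(<K>) ⊇ FOLLOW(<D>) = {r, v}. Thus FOLLOW(<K>) = {$, r, v, w}.
FOLLOW(<E>): in <K>-><E> q, <E> is followed by q with FIRST {q}; in <E>-><S> <E>, the suffix after <E> is empty (adds nothing new). Thus FOLLOW(<E>) = {q}.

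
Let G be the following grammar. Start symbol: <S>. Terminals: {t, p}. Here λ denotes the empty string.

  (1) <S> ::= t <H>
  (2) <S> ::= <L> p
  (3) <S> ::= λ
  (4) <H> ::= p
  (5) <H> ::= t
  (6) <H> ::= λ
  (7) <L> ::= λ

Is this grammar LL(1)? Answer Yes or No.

FIRST(<S>) = {λ, p, t}
FIRST(<H>) = {λ, p, t}
FIRST(<L>) = {λ}
FOLLOW(<S>) = {$}
FOLLOW(<H>) = {$}
FOLLOW(<L>) = {p}
Each cell of M receives at most one production.

Yes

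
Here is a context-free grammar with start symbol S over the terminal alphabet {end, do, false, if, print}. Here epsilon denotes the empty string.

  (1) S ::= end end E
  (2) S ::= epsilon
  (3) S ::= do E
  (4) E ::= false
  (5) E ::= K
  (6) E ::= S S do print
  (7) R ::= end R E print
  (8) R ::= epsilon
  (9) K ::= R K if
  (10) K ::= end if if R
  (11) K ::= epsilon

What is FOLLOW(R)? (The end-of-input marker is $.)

FIRST(S): from S::=end end E we get {end}; from S::=epsilon we get {epsilon}; from S::=do E we get {do}. So FIRST(S) = {epsilon, do, end}.
FIRST(R): from R::=end R E print we get {end}; from R::=epsilon we get {epsilon}. So FIRST(R) = {epsilon, end}.
FIRST(K): from K::=R K if we get {end, if}; from K::=end if if R we get {end}; from K::=epsilon we get {epsilon}. So FIRST(K) = {epsilon, end, if}.
FIRST(E): from E::=false we get {false}; from E::=K we get {epsilon, end, if}; from E::=S S do print we get {do, end}. So FIRST(E) = {epsilon, do, end, false, if}.
FOLLOW(S) includes $ since S is the start symbol.
FOLLOW(S): in E::=S S do print (occurrence 1), S is followed by S do print with FIRST {do, end}; in E::=S S do print (occurrence 2), S is followed by do print with FIRST {do}. Thus FOLLOW(S) = {$, do, end}.
FOLLOW(E): in S::=end end E, the suffix after E is empty, so FOLLOW(E) ⊇ FOLLOW(S) = {$, do, end}; in S::=do E, the suffix after E is empty, so FOLLOW(E) ⊇ FOLLOW(S) = {$, do, end}; in R::=end R E print, E is followed by print with FIRST {print}. Thus FOLLOW(E) = {$, do, end, print}.
FOLLOW(K): in E::=K, the suffix after K is empty, so FOLLOW(K) ⊇ FOLLOW(E) = {$, do, end, print}; in K::=R K if, K is followed by if with FIRST {if}. Thus FOLLOW(K) = {$, do, end, if, print}.
FOLLOW(R): in R::=end R E print, R is followed by E print with FIRST {do, end, false, if, print}; in K::=R K if, R is followed by K if with FIRST {end, if}; in K::=end if if R, the suffix after R is empty, so FOLLOW(R) ⊇ FOLLOW(K) = {$, do, end, if, print}. Thus FOLLOW(R) = {$, do, end, false, if, print}.

{$, do, end, false, if, print}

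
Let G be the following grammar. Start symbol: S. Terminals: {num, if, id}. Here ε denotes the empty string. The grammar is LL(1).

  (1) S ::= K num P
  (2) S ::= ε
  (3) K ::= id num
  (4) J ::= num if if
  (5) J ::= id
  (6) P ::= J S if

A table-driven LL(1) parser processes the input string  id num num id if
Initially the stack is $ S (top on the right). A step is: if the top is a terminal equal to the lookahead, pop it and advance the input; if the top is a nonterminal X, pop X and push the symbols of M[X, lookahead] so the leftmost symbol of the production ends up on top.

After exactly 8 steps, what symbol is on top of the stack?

S

     Stack           Input               Action
  1  $ S             id num num id if $  expand S ::= K num P
  2  $ P num K       id num num id if $  expand K ::= id num
  3  $ P num num id  id num num id if $  match id
  4  $ P num num     num num id if $     match num
  5  $ P num         num id if $         match num
  6  $ P             id if $             expand P ::= J S if
  7  $ if S J        id if $             expand J ::= id
  8  $ if S id       id if $             match id
Stack after step 8: $ if S (top = S).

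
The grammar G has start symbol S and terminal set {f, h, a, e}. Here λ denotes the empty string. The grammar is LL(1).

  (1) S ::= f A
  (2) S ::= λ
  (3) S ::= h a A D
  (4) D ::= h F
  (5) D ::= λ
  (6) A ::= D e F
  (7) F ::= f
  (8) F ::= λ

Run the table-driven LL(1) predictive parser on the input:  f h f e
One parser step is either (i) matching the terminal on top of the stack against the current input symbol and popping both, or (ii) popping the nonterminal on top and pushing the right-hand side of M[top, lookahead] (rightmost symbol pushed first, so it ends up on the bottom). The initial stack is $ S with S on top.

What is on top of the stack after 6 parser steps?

     Stack      Input      Action
  1  $ S        f h f e $  expand S ::= f A
  2  $ A f      f h f e $  match f
  3  $ A        h f e $    expand A ::= D e F
  4  $ F e D    h f e $    expand D ::= h F
  5  $ F e F h  h f e $    match h
  6  $ F e F    f e $      expand F ::= f
Stack after step 6: $ F e f (top = f).

f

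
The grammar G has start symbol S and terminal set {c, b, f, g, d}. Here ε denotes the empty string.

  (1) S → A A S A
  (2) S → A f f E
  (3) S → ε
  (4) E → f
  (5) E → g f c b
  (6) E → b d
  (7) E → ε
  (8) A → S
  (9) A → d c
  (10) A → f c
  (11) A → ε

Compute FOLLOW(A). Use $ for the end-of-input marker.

FIRST(E): from E→f we get {f}; from E→g f c b we get {g}; from E→b d we get {b}; from E→ε we get {ε}. So FIRST(E) = {ε, b, f, g}.
FIRST(S): from S→A A S A we get {ε, d, f}; from S→A f f E we get {d, f}; from S→ε we get {ε}. So FIRST(S) = {ε, d, f}.
FIRST(A): from A→S we get {ε, d, f}; from A→d c we get {d}; from A→f c we get {f}; from A→ε we get {ε}. So FIRST(A) = {ε, d, f}.
FOLLOW(S) includes $ since S is the start symbol.
FOLLOW(S): in S→A A S A, S is followed by A with FIRST {ε, d, f}; in S→A A S A, the suffix after S is nullable (adds nothing new); in A→S, the suffix after S is empty, so FOLLOW(S) ⊇ FOLLOW(A) = {$, d, f}. Thus FOLLOW(S) = {$, d, f}.
FOLLOW(E): in S→A f f E, the suffix after E is empty, so FOLLOW(E) ⊇ FOLLOW(S) = {$, d, f}. Thus FOLLOW(E) = {$, d, f}.
FOLLOW(A): in S→A A S A (occurrence 1), A is followed by A S A with FIRST {ε, d, f}; in S→A A S A (occurrence 1), the suffix after A is nullable, so FOLLOW(A) ⊇ FOLLOW(S) = {$, d, f}; in S→A A S A (occurrence 2), A is followed by S A with FIRST {ε, d, f}; in S→A A S A (occurrence 2), the suffix after A is nullable, so FOLLOW(A) ⊇ FOLLOW(S) = {$, d, f}; in S→A A S A (occurrence 3), the suffix after A is empty, so FOLLOW(A) ⊇ FOLLOW(S) = {$, d, f}; in S→A f f E, A is followed by f f E with FIRST {f}. Thus FOLLOW(A) = {$, d, f}.

{$, d, f}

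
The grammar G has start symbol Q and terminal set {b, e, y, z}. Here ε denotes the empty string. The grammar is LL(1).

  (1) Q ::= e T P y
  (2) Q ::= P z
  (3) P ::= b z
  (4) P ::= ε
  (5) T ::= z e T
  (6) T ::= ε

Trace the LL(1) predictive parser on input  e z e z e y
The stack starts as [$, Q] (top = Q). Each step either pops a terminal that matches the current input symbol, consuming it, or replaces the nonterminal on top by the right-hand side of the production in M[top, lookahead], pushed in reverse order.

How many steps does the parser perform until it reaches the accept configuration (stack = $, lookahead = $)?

11

step 1: stack=$ Q  input=e z e z e y $  — expand Q ::= e T P y
step 2: stack=$ y P T e  input=e z e z e y $  — match e
step 3: stack=$ y P T  input=z e z e y $  — expand T ::= z e T
step 4: stack=$ y P T e z  input=z e z e y $  — match z
step 5: stack=$ y P T e  input=e z e y $  — match e
step 6: stack=$ y P T  input=z e y $  — expand T ::= z e T
step 7: stack=$ y P T e z  input=z e y $  — match z
step 8: stack=$ y P T e  input=e y $  — match e
step 9: stack=$ y P T  input=y $  — expand T ::= ε
step 10: stack=$ y P  input=y $  — expand P ::= ε
step 11: stack=$ y  input=y $  — match y
Accept reached after 11 steps.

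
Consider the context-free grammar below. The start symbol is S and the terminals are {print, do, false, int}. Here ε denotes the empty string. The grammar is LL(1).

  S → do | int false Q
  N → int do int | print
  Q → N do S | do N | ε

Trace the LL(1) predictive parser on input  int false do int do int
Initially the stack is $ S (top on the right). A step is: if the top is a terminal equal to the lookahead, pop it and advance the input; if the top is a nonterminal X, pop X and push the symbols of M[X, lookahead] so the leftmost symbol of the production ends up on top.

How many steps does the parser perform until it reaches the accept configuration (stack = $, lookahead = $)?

     Stack          Input                      Action
  1  $ S            int false do int do int $  expand S → int false Q
  2  $ Q false int  int false do int do int $  match int
  3  $ Q false      false do int do int $      match false
  4  $ Q            do int do int $            expand Q → do N
  5  $ N do         do int do int $            match do
  6  $ N            int do int $               expand N → int do int
  7  $ int do int   int do int $               match int
  8  $ int do       do int $                   match do
  9  $ int          int $                      match int
Accept reached after 9 steps.

9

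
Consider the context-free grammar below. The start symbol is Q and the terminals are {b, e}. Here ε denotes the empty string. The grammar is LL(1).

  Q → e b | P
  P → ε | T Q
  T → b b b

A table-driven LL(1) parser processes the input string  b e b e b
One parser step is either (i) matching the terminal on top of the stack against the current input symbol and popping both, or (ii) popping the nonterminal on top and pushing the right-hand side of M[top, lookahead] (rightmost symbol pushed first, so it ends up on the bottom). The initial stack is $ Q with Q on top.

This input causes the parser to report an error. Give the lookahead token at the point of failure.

     Stack      Input        Action
  1  $ Q        b e b e b $  expand Q → P
  2  $ P        b e b e b $  expand P → T Q
  3  $ Q T      b e b e b $  expand T → b b b
  4  $ Q b b b  b e b e b $  match b
  5  $ Q b b    e b e b $    error: top is terminal b but lookahead is e

e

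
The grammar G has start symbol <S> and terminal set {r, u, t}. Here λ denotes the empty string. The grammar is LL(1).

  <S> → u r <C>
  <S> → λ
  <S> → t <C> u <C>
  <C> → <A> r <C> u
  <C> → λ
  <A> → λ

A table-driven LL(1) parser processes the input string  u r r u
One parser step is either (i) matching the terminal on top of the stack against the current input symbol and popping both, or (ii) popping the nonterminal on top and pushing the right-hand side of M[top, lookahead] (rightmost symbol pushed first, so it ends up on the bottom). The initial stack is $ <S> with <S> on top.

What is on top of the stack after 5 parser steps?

step 1: stack=$ <S>  input=u r r u $  — expand <S> → u r <C>
step 2: stack=$ <C> r u  input=u r r u $  — match u
step 3: stack=$ <C> r  input=r r u $  — match r
step 4: stack=$ <C>  input=r u $  — expand <C> → <A> r <C> u
step 5: stack=$ u <C> r <A>  input=r u $  — expand <A> → λ
Stack after step 5: $ u <C> r (top = r).

r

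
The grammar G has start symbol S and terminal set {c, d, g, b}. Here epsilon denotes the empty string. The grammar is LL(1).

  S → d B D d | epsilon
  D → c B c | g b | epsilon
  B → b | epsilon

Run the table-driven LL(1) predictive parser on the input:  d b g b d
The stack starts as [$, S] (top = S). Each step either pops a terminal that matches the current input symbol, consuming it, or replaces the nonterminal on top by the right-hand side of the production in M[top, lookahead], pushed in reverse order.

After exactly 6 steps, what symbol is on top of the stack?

b

     Stack      Input        Action
  1  $ S        d b g b d $  expand S → d B D d
  2  $ d D B d  d b g b d $  match d
  3  $ d D B    b g b d $    expand B → b
  4  $ d D b    b g b d $    match b
  5  $ d D      g b d $      expand D → g b
  6  $ d b g    g b d $      match g
Stack after step 6: $ d b (top = b).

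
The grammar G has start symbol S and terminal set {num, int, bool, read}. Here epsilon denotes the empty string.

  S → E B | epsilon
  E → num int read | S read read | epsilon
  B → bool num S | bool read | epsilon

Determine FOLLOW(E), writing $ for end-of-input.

FIRST(B): from B→bool num S we get {bool}; from B→bool read we get {bool}; from B→epsilon we get {epsilon}. So FIRST(B) = {epsilon, bool}.
FIRST(S): from S→E B we get {epsilon, bool, num, read}; from S→epsilon we get {epsilon}. So FIRST(S) = {epsilon, bool, num, read}.
FIRST(E): from E→num int read we get {num}; from E→S read read we get {bool, num, read}; from E→epsilon we get {epsilon}. So FIRST(E) = {epsilon, bool, num, read}.
FOLLOW(S) includes $ since S is the start symbol.
FOLLOW(S): in E→S read read, S is followed by read read with FIRST {read}; in B→bool num S, the suffix after S is empty, so FOLLOW(S) ⊇ FOLLOW(B) = {$, read}. Thus FOLLOW(S) = {$, read}.
FOLLOW(E): in S→E B, E is followed by B with FIRST {epsilon, bool}; in S→E B, the suffix after E is nullable, so FOLLOW(E) ⊇ FOLLOW(S) = {$, read}. Thus FOLLOW(E) = {$, bool, read}.
FOLLOW(B): in S→E B, the suffix after B is empty, so FOLLOW(B) ⊇ FOLLOW(S) = {$, read}. Thus FOLLOW(B) = {$, read}.

{$, bool, read}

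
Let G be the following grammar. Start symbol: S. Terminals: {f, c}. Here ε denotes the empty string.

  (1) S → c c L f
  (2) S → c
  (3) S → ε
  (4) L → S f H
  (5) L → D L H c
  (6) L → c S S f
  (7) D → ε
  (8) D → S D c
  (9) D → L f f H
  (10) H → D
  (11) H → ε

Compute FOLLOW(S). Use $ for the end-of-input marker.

{$, c, f}

FIRST(S): from S→c c L f we get {c}; from S→c we get {c}; from S→ε we get {ε}. So FIRST(S) = {ε, c}.
FIRST(L): from L→S f H we get {c, f}; from L→D L H c we get {c, f}; from L→c S S f we get {c}. So FIRST(L) = {c, f}.
FIRST(D): from D→ε we get {ε}; from D→S D c we get {c, f}; from D→L f f H we get {c, f}. So FIRST(D) = {ε, c, f}.
FIRST(H): from H→D we get {ε, c, f}; from H→ε we get {ε}. So FIRST(H) = {ε, c, f}.
FOLLOW(S) includes $ since S is the start symbol.
FOLLOW(S): in L→S f H, S is followed by f H with FIRST {f}; in L→c S S f (occurrence 1), S is followed by S f with FIRST {c, f}; in L→c S S f (occurrence 2), S is followed by f with FIRST {f}; in D→S D c, S is followed by D c with FIRST {c, f}. Thus FOLLOW(S) = {$, c, f}.
FOLLOW(L): in S→c c L f, L is followed by f with FIRST {f}; in L→D L H c, L is followed by H c with FIRST {c, f}; in D→L f f H, L is followed by f f H with FIRST {f}. Thus FOLLOW(L) = {c, f}.
FOLLOW(D): in L→D L H c, D is followed by L H c with FIRST {c, f}; in D→S D c, D is followed by c with FIRST {c}; in H→D, the suffix after D is empty, so FOLLOW(D) ⊇ FOLLOW(H) = {c, f}. Thus FOLLOW(D) = {c, f}.
FOLLOW(H): in L→S f H, the suffix after H is empty, so FOLLOW(H) ⊇ FOLLOW(L) = {c, f}; in L→D L H c, H is followed by c with FIRST {c}; in D→L f f H, the suffix after H is empty, so FOLLOW(H) ⊇ FOLLOW(D) = {c, f}. Thus FOLLOW(H) = {c, f}.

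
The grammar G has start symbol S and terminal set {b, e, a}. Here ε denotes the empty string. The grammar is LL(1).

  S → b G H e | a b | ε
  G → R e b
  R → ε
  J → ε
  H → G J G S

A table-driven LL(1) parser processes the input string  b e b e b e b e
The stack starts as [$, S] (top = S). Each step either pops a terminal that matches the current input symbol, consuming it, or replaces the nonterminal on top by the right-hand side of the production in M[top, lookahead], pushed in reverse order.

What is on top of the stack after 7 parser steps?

step 1: stack=$ S  input=b e b e b e b e $  — expand S → b G H e
step 2: stack=$ e H G b  input=b e b e b e b e $  — match b
step 3: stack=$ e H G  input=e b e b e b e $  — expand G → R e b
step 4: stack=$ e H b e R  input=e b e b e b e $  — expand R → ε
step 5: stack=$ e H b e  input=e b e b e b e $  — match e
step 6: stack=$ e H b  input=b e b e b e $  — match b
step 7: stack=$ e H  input=e b e b e $  — expand H → G J G S
Stack after step 7: $ e S G J G (top = G).

G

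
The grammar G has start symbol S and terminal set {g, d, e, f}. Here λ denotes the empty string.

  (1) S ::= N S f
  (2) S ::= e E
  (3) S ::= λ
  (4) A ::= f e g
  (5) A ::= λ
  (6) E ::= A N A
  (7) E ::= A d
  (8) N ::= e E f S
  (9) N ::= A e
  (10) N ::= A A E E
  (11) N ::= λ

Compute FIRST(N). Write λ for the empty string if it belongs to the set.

{λ, d, e, f}

FIRST(A): from A::=f e g we get {f}; from A::=λ we get {λ}. So FIRST(A) = {λ, f}.
FIRST(S): from S::=N S f we get {d, e, f}; from S::=e E we get {e}; from S::=λ we get {λ}. So FIRST(S) = {λ, d, e, f}.
FIRST(E): from E::=A N A we get {λ, d, e, f}; from E::=A d we get {d, f}. So FIRST(E) = {λ, d, e, f}.
FIRST(N): from N::=e E f S we get {e}; from N::=A e we get {e, f}; from N::=A A E E we get {λ, d, e, f}; from N::=λ we get {λ}. So FIRST(N) = {λ, d, e, f}.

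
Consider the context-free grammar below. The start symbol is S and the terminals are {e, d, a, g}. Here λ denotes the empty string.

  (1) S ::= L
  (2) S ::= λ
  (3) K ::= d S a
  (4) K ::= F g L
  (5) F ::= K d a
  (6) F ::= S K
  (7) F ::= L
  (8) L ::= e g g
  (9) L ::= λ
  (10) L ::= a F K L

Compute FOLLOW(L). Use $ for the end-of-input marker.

FIRST(L) = {λ, a, e}
FIRST(S) = {λ, a, e}  (via L)
FIRST(K) = {a, d, e, g}  (via F g L)
FIRST(F) = {λ, a, d, e, g}  (via K d a, S K, L)
FOLLOW(S) includes $ since S is the start symbol.
FOLLOW(S): in K::=d S a, S is followed by a with FIRST {a}; in F::=S K, S is followed by K with FIRST {a, d, e, g}. Thus FOLLOW(S) = {$, a, d, e, g}.
FOLLOW(F): in K::=F g L, F is followed by g L with FIRST {g}; in L::=a F K L, F is followed by K L with FIRST {a, d, e, g}. Thus FOLLOW(F) = {a, d, e, g}.
FOLLOW(K): in F::=K d a, K is followed by d a with FIRST {d}; in F::=S K, the suffix after K is empty, so FOLLOW(K) ⊇ FOLLOW(F) = {a, d, e, g}; in L::=a F K L, K is followed by L with FIRST {λ, a, e}; in L::=a F K L, the suffix after K is nullable, so FOLLOW(K) ⊇ FOLLOW(L) = {$, a, d, e, g}. Thus FOLLOW(K) = {$, a, d, e, g}.
FOLLOW(L): in S::=L, the suffix after L is empty, so FOLLOW(L) ⊇ FOLLOW(S) = {$, a, d, e, g}; in K::=F g L, the suffix after L is empty, so FOLLOW(L) ⊇ FOLLOW(K) = {$, a, d, e, g}; in F::=L, the suffix after L is empty, so FOLLOW(L) ⊇ FOLLOW(F) = {a, d, e, g}; in L::=a F K L, the suffix after L is empty (adds nothing new). Thus FOLLOW(L) = {$, a, d, e, g}.

{$, a, d, e, g}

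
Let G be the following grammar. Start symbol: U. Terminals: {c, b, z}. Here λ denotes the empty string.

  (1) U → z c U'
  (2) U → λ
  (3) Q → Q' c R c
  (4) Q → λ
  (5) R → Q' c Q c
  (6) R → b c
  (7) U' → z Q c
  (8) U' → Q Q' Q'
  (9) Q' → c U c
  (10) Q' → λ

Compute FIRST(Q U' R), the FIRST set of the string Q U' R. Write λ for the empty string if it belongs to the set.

{b, c, z}

FIRST(U) = {λ, z}
FIRST(Q') = {λ, c}
FIRST(Q) = {λ, c}  (via Q' c R c)
FIRST(R) = {b, c}  (via Q' c Q c)
FIRST(U') = {λ, c, z}  (via Q Q' Q')
FIRST(Q U' R): take FIRST of each symbol in turn, carrying on past any symbol whose FIRST contains λ; result {b, c, z}.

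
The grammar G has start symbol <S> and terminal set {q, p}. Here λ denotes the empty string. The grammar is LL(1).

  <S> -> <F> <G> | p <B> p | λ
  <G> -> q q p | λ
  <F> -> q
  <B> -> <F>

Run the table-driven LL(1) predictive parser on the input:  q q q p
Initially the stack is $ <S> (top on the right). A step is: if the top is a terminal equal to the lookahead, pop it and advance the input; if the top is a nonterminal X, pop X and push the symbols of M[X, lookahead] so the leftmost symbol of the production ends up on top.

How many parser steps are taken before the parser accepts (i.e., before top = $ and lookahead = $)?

step 1: stack=$ <S>  input=q q q p $  — expand <S> -> <F> <G>
step 2: stack=$ <G> <F>  input=q q q p $  — expand <F> -> q
step 3: stack=$ <G> q  input=q q q p $  — match q
step 4: stack=$ <G>  input=q q p $  — expand <G> -> q q p
step 5: stack=$ p q q  input=q q p $  — match q
step 6: stack=$ p q  input=q p $  — match q
step 7: stack=$ p  input=p $  — match p
Accept reached after 7 steps.

7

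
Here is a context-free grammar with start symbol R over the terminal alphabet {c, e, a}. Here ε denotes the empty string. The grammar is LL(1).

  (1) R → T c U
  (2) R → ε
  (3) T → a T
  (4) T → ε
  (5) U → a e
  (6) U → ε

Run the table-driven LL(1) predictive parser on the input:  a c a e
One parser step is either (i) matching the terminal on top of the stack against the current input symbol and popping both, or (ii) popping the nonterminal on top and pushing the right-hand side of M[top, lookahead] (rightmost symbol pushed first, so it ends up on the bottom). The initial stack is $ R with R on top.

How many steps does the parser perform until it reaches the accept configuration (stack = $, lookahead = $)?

step 1: stack=$ R  input=a c a e $  — expand R → T c U
step 2: stack=$ U c T  input=a c a e $  — expand T → a T
step 3: stack=$ U c T a  input=a c a e $  — match a
step 4: stack=$ U c T  input=c a e $  — expand T → ε
step 5: stack=$ U c  input=c a e $  — match c
step 6: stack=$ U  input=a e $  — expand U → a e
step 7: stack=$ e a  input=a e $  — match a
step 8: stack=$ e  input=e $  — match e
Accept reached after 8 steps.

8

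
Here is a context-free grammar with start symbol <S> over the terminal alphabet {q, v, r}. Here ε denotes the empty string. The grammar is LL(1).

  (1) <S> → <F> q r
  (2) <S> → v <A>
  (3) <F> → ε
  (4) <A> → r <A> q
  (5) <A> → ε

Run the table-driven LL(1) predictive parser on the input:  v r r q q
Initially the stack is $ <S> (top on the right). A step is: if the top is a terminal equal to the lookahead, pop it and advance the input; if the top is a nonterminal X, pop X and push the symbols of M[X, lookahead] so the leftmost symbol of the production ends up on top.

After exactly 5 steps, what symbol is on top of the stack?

r

step 1: stack=$ <S>  input=v r r q q $  — expand <S> → v <A>
step 2: stack=$ <A> v  input=v r r q q $  — match v
step 3: stack=$ <A>  input=r r q q $  — expand <A> → r <A> q
step 4: stack=$ q <A> r  input=r r q q $  — match r
step 5: stack=$ q <A>  input=r q q $  — expand <A> → r <A> q
Stack after step 5: $ q q <A> r (top = r).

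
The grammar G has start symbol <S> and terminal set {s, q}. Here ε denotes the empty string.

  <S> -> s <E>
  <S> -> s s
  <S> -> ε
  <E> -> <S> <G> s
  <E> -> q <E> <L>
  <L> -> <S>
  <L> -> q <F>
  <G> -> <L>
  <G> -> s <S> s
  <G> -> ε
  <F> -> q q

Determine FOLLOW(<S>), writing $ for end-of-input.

FIRST(<S>) = {ε, s}
FIRST(<F>) = {q}
FIRST(<L>) = {ε, q, s}  (via <S>)
FIRST(<G>) = {ε, q, s}  (via <L>)
FIRST(<E>) = {q, s}  (via <S> <G> s)
FOLLOW(<S>) includes $ since <S> is the start symbol.
FOLLOW(<G>): in <E>-><S> <G> s, <G> is followed by s with FIRST {s}. Thus FOLLOW(<G>) = {s}.
FOLLOW(<S>): in <E>-><S> <G> s, <S> is followed by <G> s with FIRST {q, s}; in <L>-><S>, the suffix after <S> is empty, so FOLLOW(<S>) ⊇ FOLLOW(<L>) = {$, q, s}; in <G>->s <S> s, <S> is followed by s with FIRST {s}. Thus FOLLOW(<S>) = {$, q, s}.
FOLLOW(<E>): in <S>->s <E>, the suffix after <E> is empty, so FOLLOW(<E>) ⊇ FOLLOW(<S>) = {$, q, s}; in <E>->q <E> <L>, <E> is followed by <L> with FIRST {ε, q, s}; in <E>->q <E> <L>, the suffix after <E> is nullable (adds nothing new). Thus FOLLOW(<E>) = {$, q, s}.
FOLLOW(<L>): in <E>->q <E> <L>, the suffix after <L> is empty, so FOLLOW(<L>) ⊇ FOLLOW(<E>) = {$, q, s}; in <G>-><L>, the suffix after <L> is empty, so FOLLOW(<L>) ⊇ FOLLOW(<G>) = {s}. Thus FOLLOW(<L>) = {$, q, s}.
FOLLOW(<F>): in <L>->q <F>, the suffix after <F> is empty, so FOLLOW(<F>) ⊇ FOLLOW(<L>) = {$, q, s}. Thus FOLLOW(<F>) = {$, q, s}.

{$, q, s}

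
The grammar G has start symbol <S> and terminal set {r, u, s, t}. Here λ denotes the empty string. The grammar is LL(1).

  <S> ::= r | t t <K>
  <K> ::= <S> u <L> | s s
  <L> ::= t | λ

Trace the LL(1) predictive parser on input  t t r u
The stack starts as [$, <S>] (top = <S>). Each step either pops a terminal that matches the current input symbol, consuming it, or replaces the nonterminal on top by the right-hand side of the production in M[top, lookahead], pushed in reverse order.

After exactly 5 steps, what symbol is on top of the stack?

r

     Stack        Input      Action
  1  $ <S>        t t r u $  expand <S> ::= t t <K>
  2  $ <K> t t    t t r u $  match t
  3  $ <K> t      t r u $    match t
  4  $ <K>        r u $      expand <K> ::= <S> u <L>
  5  $ <L> u <S>  r u $      expand <S> ::= r
Stack after step 5: $ <L> u r (top = r).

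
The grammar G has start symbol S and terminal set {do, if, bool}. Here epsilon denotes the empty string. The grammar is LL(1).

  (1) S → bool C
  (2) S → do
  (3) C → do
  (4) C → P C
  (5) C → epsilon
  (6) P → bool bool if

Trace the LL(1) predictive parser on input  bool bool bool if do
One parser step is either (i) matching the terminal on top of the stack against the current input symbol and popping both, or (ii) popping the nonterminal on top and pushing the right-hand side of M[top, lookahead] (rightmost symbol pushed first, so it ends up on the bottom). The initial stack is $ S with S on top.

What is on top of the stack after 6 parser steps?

     Stack             Input                   Action
  1  $ S               bool bool bool if do $  expand S → bool C
  2  $ C bool          bool bool bool if do $  match bool
  3  $ C               bool bool if do $       expand C → P C
  4  $ C P             bool bool if do $       expand P → bool bool if
  5  $ C if bool bool  bool bool if do $       match bool
  6  $ C if bool       bool if do $            match bool
Stack after step 6: $ C if (top = if).

if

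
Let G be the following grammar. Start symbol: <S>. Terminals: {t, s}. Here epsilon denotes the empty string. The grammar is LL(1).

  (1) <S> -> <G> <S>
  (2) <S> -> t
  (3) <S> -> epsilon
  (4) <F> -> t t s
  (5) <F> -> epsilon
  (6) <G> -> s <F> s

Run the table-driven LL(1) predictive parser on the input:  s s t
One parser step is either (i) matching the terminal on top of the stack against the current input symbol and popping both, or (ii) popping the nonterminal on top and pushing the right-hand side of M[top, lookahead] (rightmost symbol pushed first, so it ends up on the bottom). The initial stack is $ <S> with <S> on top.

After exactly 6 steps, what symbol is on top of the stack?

t

step 1: stack=$ <S>  input=s s t $  — expand <S> -> <G> <S>
step 2: stack=$ <S> <G>  input=s s t $  — expand <G> -> s <F> s
step 3: stack=$ <S> s <F> s  input=s s t $  — match s
step 4: stack=$ <S> s <F>  input=s t $  — expand <F> -> epsilon
step 5: stack=$ <S> s  input=s t $  — match s
step 6: stack=$ <S>  input=t $  — expand <S> -> t
Stack after step 6: $ t (top = t).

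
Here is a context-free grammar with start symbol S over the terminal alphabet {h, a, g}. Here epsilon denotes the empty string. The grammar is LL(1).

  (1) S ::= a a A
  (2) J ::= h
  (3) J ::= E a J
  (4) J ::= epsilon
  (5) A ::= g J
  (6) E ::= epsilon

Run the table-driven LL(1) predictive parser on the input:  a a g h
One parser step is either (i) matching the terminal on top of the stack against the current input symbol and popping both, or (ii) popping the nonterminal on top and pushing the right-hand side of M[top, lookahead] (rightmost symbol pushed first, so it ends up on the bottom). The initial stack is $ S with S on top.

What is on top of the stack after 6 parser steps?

h

step 1: stack=$ S  input=a a g h $  — expand S ::= a a A
step 2: stack=$ A a a  input=a a g h $  — match a
step 3: stack=$ A a  input=a g h $  — match a
step 4: stack=$ A  input=g h $  — expand A ::= g J
step 5: stack=$ J g  input=g h $  — match g
step 6: stack=$ J  input=h $  — expand J ::= h
Stack after step 6: $ h (top = h).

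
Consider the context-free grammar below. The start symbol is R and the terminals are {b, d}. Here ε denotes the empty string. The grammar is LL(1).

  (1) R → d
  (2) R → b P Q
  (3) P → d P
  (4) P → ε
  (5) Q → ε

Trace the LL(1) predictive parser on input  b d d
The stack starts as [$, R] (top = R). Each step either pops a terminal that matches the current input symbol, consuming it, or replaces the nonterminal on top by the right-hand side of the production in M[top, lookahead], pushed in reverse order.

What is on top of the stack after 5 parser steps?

step 1: stack=$ R  input=b d d $  — expand R → b P Q
step 2: stack=$ Q P b  input=b d d $  — match b
step 3: stack=$ Q P  input=d d $  — expand P → d P
step 4: stack=$ Q P d  input=d d $  — match d
step 5: stack=$ Q P  input=d $  — expand P → d P
Stack after step 5: $ Q P d (top = d).

d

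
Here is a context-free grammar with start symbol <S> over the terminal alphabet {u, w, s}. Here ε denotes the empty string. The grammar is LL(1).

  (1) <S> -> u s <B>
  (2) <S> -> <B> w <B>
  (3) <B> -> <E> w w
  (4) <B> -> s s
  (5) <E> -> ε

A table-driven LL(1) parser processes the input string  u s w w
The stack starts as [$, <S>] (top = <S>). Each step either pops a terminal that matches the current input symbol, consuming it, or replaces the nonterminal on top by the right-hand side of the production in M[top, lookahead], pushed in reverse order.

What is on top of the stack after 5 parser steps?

     Stack      Input      Action
  1  $ <S>      u s w w $  expand <S> -> u s <B>
  2  $ <B> s u  u s w w $  match u
  3  $ <B> s    s w w $    match s
  4  $ <B>      w w $      expand <B> -> <E> w w
  5  $ w w <E>  w w $      expand <E> -> ε
Stack after step 5: $ w w (top = w).

w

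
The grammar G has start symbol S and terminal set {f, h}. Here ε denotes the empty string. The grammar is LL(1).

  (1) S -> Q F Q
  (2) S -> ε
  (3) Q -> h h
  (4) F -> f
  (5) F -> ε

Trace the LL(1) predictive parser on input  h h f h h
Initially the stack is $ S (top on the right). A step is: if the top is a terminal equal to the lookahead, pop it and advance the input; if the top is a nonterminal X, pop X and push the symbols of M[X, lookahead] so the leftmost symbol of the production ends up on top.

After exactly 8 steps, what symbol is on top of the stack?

h

     Stack      Input        Action
  1  $ S        h h f h h $  expand S -> Q F Q
  2  $ Q F Q    h h f h h $  expand Q -> h h
  3  $ Q F h h  h h f h h $  match h
  4  $ Q F h    h f h h $    match h
  5  $ Q F      f h h $      expand F -> f
  6  $ Q f      f h h $      match f
  7  $ Q        h h $        expand Q -> h h
  8  $ h h      h h $        match h
Stack after step 8: $ h (top = h).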